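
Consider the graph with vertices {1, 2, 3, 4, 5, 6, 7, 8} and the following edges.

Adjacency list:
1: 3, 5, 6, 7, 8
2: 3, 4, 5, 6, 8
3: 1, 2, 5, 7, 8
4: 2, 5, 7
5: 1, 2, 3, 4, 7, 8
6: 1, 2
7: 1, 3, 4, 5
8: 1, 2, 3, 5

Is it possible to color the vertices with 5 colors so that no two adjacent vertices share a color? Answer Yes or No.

The chromatic number is 4. 2, 3, 5, 8 are mutually adjacent (a clique of size 4), so at least 4 colors are needed.
4 colors suffice: color a → {5, 6}; color b → {1, 2}; color c → {3, 4}; color d → {7, 8}.
Since 5 ≥ 4, a proper 5-coloring certainly exists.

Yes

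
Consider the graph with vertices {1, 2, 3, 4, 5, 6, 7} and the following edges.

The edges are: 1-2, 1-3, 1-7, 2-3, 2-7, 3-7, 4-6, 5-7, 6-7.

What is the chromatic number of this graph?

4

1, 2, 3, 7 are pairwise adjacent (a clique of size 4), so at least 4 colors are needed.
One proper 4-coloring: 1=blue, 2=green, 3=yellow, 4=red, 5=blue, 6=blue, 7=red. Each edge has distinct colors on its endpoints.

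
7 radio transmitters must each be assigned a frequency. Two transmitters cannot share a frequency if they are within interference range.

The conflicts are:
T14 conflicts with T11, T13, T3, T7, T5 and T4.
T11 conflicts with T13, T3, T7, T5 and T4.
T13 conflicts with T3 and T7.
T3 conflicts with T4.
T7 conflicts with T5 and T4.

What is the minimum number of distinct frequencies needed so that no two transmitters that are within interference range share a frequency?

4

T14, T11, T7, T5 are mutually in conflict, so at least 4 frequencies are needed.
Using 4 frequencies: T14=1, T11=2, T13=4, T3=3, T7=3, T5=4, T4=4. Each listed conflict is separated.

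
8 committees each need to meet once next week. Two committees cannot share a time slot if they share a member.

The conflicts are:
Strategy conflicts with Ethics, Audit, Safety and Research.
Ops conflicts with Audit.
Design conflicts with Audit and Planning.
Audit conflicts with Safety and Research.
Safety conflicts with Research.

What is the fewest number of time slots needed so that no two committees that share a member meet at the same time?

Strategy, Audit, Safety, Research all conflict with each other, so at least 4 time slots are needed.
4 time slots suffice: time slot 1 → {Ethics, Audit, Planning}; time slot 2 → {Strategy, Ops, Design}; time slot 3 → {Research}; time slot 4 → {Safety}. No two conflicting committees share a time slot.

4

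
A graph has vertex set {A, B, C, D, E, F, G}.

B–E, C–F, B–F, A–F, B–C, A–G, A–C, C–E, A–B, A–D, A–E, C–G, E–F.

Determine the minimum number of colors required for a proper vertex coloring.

A, B, C, E, F form a clique, so at least 5 colors are needed.
5 colors suffice: A=1, B=5, C=2, D=2, E=4, F=3, G=3. No two adjacent vertices share a color.

5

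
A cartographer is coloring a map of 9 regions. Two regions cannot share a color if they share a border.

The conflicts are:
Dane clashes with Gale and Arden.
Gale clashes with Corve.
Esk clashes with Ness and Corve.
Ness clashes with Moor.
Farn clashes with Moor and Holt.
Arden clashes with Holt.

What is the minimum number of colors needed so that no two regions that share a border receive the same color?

3

The cycle Esk-Ness-Moor-Farn-Holt-Arden-Dane-Gale-Corve-Esk has odd length 9, so it cannot be 2-colored; at least 3 colors are needed.
One proper 3-coloring: Dane=1, Gale=2, Esk=3, Ness=2, Farn=2, Corve=1, Arden=2, Moor=1, Holt=1. No two conflicting regions share a color.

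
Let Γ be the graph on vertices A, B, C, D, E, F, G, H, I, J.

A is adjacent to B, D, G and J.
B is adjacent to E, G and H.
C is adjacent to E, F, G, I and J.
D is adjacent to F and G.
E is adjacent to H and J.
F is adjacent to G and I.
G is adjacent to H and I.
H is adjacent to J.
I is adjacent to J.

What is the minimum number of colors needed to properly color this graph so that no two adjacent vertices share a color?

C, F, G, I are mutually adjacent (a clique of size 4), so at least 4 colors are needed.
4 colors suffice: color 1 → {G, J}; color 2 → {B, C, D}; color 3 → {A, E, I}; color 4 → {F, H}. No two adjacent vertices share a color.

4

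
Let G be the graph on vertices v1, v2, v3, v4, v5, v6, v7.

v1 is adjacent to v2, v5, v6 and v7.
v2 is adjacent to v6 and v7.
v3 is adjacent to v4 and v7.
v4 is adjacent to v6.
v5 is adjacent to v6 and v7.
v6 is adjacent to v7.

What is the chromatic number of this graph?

v1, v2, v6, v7 form a clique, so at least 4 colors are needed.
4 colors suffice: v1=3, v2=4, v3=1, v4=2, v5=4, v6=1, v7=2. No two adjacent vertices share a color.

4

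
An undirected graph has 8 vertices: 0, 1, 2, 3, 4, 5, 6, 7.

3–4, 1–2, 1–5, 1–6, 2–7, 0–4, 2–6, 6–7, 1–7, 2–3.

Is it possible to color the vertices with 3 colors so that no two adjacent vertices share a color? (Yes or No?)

1, 2, 6, 7 are mutually adjacent (a clique of size 4), so at least 4 colors are needed.
So 3 colors are not enough.

No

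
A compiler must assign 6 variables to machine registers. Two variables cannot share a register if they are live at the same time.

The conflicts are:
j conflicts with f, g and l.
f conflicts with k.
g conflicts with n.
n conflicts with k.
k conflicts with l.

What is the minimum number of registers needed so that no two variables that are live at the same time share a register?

The cycle j-f-k-n-g-j has odd length 5, so it cannot be 2-colored; at least 3 registers are needed.
A valid assignment using 3 registers: j=1, f=2, g=3, n=2, k=1, l=2. Each listed conflict is separated.

3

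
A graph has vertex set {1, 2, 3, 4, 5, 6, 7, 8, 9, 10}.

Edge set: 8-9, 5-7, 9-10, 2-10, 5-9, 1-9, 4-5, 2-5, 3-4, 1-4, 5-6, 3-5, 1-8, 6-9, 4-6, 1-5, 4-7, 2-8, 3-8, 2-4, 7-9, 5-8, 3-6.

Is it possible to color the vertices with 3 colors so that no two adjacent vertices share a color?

3, 4, 5, 6 are pairwise adjacent (a clique of size 4), so at least 4 colors are needed.
So 3 colors are not enough.

No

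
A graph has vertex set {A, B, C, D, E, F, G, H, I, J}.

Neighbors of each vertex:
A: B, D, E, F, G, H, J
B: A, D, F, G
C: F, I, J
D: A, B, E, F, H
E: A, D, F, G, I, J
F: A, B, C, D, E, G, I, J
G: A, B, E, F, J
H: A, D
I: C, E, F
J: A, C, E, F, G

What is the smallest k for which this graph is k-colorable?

5

A, E, F, G, J are pairwise adjacent (a clique of size 5), so at least 5 colors are needed.
5 colors suffice: color 1 → {F, H}; color 2 → {A, I}; color 3 → {B, C, E}; color 4 → {D, J}; color 5 → {G}. Every edge joins two different colors.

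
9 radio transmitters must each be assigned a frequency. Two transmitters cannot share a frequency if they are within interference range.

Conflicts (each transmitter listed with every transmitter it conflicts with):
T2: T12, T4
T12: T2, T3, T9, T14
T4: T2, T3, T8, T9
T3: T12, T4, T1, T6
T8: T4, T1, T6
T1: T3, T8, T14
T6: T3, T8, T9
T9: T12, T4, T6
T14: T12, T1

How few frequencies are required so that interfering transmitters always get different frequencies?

2

T3 and T6 conflict, so at least 2 frequencies are needed.
2 frequencies suffice: frequency 1 → {T2, T3, T8, T9, T14}; frequency 2 → {T12, T4, T1, T6}. No two conflicting transmitters share a frequency.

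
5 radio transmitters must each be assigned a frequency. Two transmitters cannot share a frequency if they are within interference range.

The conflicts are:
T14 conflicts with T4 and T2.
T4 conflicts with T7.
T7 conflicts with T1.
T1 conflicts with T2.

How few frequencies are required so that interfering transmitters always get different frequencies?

The cycle T4-T14-T2-T1-T7-T4 has odd length 5, so it cannot be 2-colored; at least 3 frequencies are needed.
3 frequencies suffice: frequency 1 → {T4, T2}; frequency 2 → {T14, T1}; frequency 3 → {T7}. Each listed conflict is separated.

3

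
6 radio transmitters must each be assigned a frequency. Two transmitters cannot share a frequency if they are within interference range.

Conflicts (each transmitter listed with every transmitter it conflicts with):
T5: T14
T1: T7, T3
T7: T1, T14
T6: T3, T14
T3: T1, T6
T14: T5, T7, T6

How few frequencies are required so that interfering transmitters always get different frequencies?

3

The cycle T6-T14-T7-T1-T3-T6 has odd length 5, so it cannot be 2-colored; at least 3 frequencies are needed.
3 frequencies suffice: frequency 1 → {T3, T14}; frequency 2 → {T5, T7, T6}; frequency 3 → {T1}. Every pair that conflicts lands in different frequencies.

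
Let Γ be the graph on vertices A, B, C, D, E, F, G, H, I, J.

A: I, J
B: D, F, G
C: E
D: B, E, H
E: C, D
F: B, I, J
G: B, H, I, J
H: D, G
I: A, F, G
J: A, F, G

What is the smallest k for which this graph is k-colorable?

G and I are adjacent, so at least 2 colors are needed.
One proper 2-coloring: A=1, B=2, C=1, D=1, E=2, F=1, G=1, H=2, I=2, J=2. Every edge joins two different colors.

2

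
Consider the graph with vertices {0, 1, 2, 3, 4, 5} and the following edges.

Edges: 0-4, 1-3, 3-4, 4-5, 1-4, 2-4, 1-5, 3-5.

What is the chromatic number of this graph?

4

1, 3, 4, 5 are pairwise adjacent (a clique of size 4), so at least 4 colors are needed.
4 colors suffice: color red → {4}; color blue → {0, 1, 2}; color green → {3}; color yellow → {5}. No two adjacent vertices share a color.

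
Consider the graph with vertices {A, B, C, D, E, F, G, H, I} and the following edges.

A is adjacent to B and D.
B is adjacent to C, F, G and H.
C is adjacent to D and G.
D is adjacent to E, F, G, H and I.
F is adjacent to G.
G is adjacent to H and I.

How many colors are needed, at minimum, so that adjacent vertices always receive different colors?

D, G, I form a triangle, so at least 3 colors are needed.
A valid assignment using 3 colors: A=2, B=1, C=3, D=1, E=2, F=3, G=2, H=3, I=3. Every edge joins two different colors.

3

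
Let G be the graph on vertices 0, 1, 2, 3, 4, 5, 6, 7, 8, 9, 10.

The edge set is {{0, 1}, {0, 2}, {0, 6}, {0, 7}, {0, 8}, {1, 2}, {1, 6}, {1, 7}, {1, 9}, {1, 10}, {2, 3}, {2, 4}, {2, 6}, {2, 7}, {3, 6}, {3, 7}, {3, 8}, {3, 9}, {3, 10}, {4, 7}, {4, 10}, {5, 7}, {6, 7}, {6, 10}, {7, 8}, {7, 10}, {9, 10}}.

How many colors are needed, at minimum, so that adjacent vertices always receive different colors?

0, 1, 2, 6, 7 are pairwise adjacent (a clique of size 5), so at least 5 colors are needed.
A valid assignment using 5 colors: 0=purple, 1=green, 2=yellow, 3=green, 4=blue, 5=blue, 6=blue, 7=red, 8=blue, 9=red, 10=yellow. No two adjacent vertices share a color.

5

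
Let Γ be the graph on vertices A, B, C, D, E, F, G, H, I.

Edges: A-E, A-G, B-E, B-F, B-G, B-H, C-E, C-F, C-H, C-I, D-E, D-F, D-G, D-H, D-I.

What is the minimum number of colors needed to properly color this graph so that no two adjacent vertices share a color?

2

B and E are adjacent, so at least 2 colors are needed.
2 colors suffice: color 1 → {A, B, C, D}; color 2 → {E, F, G, H, I}. Every edge joins two different colors.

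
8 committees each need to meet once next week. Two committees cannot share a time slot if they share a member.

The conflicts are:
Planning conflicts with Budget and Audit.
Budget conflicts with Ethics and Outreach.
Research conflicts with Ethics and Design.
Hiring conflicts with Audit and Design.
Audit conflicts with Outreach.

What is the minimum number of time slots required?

The cycle Research-Ethics-Budget-Planning-Audit-Hiring-Design-Research has odd length 7, so it cannot be 2-colored; at least 3 time slots are needed.
3 time slots suffice: time slot 1 → {Budget, Research, Audit}; time slot 2 → {Planning, Ethics, Outreach, Design}; time slot 3 → {Hiring}. No two conflicting committees share a time slot.

3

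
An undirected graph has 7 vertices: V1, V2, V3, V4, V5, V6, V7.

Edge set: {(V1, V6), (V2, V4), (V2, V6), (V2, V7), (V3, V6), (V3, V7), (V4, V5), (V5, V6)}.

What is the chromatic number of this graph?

V1 and V6 are adjacent, so at least 2 colors are needed.
2 colors suffice: V1=2, V2=2, V3=2, V4=1, V5=2, V6=1, V7=1. Each edge has distinct colors on its endpoints.

2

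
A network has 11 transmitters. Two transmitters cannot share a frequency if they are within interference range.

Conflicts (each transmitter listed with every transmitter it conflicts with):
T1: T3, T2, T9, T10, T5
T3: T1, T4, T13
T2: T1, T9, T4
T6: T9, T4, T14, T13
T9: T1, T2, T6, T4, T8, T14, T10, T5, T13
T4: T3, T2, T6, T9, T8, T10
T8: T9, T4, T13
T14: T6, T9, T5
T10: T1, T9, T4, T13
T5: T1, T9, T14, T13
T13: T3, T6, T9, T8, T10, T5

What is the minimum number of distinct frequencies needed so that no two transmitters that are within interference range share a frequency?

3

T9, T4, T8 all conflict with each other, so at least 3 frequencies are needed.
3 frequencies suffice: frequency 1 → {T3, T9}; frequency 2 → {T1, T4, T14, T13}; frequency 3 → {T2, T6, T8, T10, T5}. No two conflicting transmitters share a frequency.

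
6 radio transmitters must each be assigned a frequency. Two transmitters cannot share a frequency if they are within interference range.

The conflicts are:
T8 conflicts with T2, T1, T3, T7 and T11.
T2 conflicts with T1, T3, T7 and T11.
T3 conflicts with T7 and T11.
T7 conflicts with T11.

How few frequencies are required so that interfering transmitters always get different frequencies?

5

T8, T2, T3, T7, T11 pairwise conflict, so at least 5 frequencies are needed.
5 frequencies suffice: T8=1, T2=2, T1=3, T3=3, T7=4, T11=5. Each listed conflict is separated.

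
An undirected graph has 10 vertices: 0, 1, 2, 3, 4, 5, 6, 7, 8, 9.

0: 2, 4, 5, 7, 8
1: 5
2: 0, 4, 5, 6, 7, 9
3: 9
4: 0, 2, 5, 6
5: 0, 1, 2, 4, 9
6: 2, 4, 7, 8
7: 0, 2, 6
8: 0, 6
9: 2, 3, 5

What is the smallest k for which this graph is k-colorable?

0, 2, 4, 5 are pairwise adjacent (a clique of size 4), so at least 4 colors are needed.
A valid assignment using 4 colors: 0=green, 1=red, 2=red, 3=red, 4=yellow, 5=blue, 6=blue, 7=yellow, 8=red, 9=green. Each edge has distinct colors on its endpoints.

4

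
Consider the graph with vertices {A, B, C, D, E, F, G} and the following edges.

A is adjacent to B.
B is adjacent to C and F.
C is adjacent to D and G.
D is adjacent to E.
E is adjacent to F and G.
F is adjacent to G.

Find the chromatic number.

3

E, F, G form a triangle, so at least 3 colors are needed.
3 colors suffice: A=1, B=3, C=1, D=2, E=1, F=2, G=3. Every edge joins two different colors.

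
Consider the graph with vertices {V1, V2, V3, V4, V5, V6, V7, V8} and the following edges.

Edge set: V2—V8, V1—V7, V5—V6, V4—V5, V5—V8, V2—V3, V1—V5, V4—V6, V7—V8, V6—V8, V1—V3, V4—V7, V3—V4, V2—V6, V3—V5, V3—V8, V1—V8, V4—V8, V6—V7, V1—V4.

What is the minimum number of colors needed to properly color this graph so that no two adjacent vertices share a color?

V1, V3, V4, V5, V8 are mutually adjacent (a clique of size 5), so at least 5 colors are needed.
A valid assignment using 5 colors: V1=green, V2=blue, V3=purple, V4=blue, V5=yellow, V6=green, V7=yellow, V8=red. Every edge joins two different colors.

5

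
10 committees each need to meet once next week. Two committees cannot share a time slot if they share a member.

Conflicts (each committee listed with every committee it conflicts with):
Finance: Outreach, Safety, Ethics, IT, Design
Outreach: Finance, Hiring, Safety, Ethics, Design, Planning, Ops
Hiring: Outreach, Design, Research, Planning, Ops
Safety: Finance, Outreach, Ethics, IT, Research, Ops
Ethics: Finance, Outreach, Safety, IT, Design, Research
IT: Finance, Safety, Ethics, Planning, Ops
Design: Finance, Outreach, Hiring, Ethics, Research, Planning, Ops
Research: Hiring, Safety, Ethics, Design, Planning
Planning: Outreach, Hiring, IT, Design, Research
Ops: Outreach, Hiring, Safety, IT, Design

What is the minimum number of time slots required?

Outreach, Hiring, Design, Ops all conflict with each other, so at least 4 time slots are needed.
4 time slots suffice: time slot 1 → {Outreach, IT, Research}; time slot 2 → {Safety, Design}; time slot 3 → {Hiring, Ethics}; time slot 4 → {Finance, Planning, Ops}. Each listed conflict is separated.

4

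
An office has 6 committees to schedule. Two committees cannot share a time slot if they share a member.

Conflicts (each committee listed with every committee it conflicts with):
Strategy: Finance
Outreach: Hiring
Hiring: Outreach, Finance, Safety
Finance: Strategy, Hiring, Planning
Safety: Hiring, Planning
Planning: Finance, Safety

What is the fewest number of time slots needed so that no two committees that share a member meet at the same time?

Safety and Planning conflict, so at least 2 time slots are needed.
2 time slots suffice: time slot 1 → {Strategy, Hiring, Planning}; time slot 2 → {Outreach, Finance, Safety}. Each listed conflict is separated.

2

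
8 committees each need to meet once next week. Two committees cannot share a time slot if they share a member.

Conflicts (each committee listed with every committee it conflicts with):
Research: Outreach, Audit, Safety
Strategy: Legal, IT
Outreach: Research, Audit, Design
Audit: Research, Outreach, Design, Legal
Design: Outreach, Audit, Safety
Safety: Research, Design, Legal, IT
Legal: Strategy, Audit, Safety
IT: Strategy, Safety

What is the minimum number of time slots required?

3

Research, Outreach, Audit are mutually in conflict, so at least 3 time slots are needed.
Using 3 time slots: Research=2, Strategy=1, Outreach=3, Audit=1, Design=2, Safety=1, Legal=2, IT=2. Each listed conflict is separated.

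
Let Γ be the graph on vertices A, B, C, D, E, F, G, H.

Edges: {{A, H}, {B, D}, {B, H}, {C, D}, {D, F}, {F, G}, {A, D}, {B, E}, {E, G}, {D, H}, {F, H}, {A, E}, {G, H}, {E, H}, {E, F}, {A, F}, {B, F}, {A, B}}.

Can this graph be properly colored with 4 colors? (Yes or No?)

No

A, B, D, F, H are mutually adjacent (a clique of size 5), so at least 5 colors are needed.
So 4 colors are not enough.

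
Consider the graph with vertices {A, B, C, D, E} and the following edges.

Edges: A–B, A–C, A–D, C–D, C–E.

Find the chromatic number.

3

A, C, D are pairwise adjacent, so at least 3 colors are needed.
3 colors suffice: color red → {A, E}; color blue → {B, C}; color green → {D}. Every edge joins two different colors.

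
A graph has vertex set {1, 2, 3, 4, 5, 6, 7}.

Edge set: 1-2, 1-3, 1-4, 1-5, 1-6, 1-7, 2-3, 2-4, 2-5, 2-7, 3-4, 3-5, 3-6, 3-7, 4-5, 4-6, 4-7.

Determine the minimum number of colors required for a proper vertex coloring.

1, 2, 3, 4, 7 form a clique, so at least 5 colors are needed.
A valid assignment using 5 colors: 1=b, 2=d, 3=a, 4=c, 5=e, 6=d, 7=e. Every edge joins two different colors.

5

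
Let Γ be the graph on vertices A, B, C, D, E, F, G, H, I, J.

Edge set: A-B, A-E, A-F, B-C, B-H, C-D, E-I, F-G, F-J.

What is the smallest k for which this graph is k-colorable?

2

F and G are adjacent, so at least 2 colors are needed.
2 colors suffice: color red → {B, D, E, F}; color blue → {A, C, G, H, I, J}. No two adjacent vertices share a color.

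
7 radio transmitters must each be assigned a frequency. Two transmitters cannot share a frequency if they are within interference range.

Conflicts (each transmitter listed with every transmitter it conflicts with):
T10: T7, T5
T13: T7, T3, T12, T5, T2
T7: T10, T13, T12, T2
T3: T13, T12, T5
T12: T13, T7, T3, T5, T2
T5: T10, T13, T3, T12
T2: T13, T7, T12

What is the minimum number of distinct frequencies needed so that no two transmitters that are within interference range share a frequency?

T13, T7, T12, T2 are mutually in conflict, so at least 4 frequencies are needed.
4 frequencies suffice: T10=1, T13=1, T7=3, T3=4, T12=2, T5=3, T2=4. No two conflicting transmitters share a frequency.

4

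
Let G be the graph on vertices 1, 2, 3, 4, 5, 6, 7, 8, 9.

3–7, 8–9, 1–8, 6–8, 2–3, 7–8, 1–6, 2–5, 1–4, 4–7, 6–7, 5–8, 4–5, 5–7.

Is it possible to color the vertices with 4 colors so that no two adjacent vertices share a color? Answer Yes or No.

The chromatic number is 3. 1, 6, 8 are pairwise adjacent, so at least 3 colors are needed.
3 colors suffice: color red → {2, 4, 8}; color blue → {1, 7, 9}; color green → {3, 5, 6}.
Since 4 ≥ 3, a proper 4-coloring certainly exists.

Yes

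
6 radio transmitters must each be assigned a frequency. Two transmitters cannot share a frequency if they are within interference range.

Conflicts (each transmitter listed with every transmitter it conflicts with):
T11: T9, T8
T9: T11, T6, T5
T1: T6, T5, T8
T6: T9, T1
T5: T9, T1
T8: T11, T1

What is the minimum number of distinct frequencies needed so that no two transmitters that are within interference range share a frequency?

The cycle T9-T6-T1-T8-T11-T9 has odd length 5, so it cannot be 2-colored; at least 3 frequencies are needed.
A valid assignment using 3 frequencies: T11=3, T9=1, T1=1, T6=2, T5=2, T8=2. Each listed conflict is separated.

3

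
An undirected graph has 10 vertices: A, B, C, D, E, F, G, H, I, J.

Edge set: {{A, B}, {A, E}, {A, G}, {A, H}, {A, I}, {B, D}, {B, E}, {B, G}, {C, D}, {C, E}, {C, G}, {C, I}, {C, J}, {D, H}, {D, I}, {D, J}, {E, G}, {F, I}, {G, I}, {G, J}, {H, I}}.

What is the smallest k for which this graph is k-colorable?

4

A, B, E, G are mutually adjacent (a clique of size 4), so at least 4 colors are needed.
4 colors suffice: A=green, B=yellow, C=green, D=blue, E=red, F=blue, G=blue, H=yellow, I=red, J=red. Each edge has distinct colors on its endpoints.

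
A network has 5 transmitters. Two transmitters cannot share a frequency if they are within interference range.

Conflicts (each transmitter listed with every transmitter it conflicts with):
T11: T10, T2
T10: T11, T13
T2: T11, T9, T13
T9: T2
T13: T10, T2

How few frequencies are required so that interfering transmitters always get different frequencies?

2

T2 and T9 conflict, so at least 2 frequencies are needed.
A valid assignment using 2 frequencies: T11=2, T10=1, T2=1, T9=2, T13=2. Every pair that conflicts lands in different frequencies.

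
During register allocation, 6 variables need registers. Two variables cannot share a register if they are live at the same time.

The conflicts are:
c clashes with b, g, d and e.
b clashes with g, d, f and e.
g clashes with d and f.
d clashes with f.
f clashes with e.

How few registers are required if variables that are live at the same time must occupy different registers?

4

b, g, d, f are mutually in conflict, so at least 4 registers are needed.
4 registers suffice: c=3, b=1, g=2, d=4, f=3, e=2. Each listed conflict is separated.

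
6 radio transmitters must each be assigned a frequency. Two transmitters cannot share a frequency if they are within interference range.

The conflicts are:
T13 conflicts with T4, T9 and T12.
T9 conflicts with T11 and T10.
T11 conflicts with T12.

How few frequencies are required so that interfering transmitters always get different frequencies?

T13 and T12 conflict, so at least 2 frequencies are needed.
2 frequencies suffice: frequency 1 → {T13, T11, T10}; frequency 2 → {T4, T9, T12}. Every pair that conflicts lands in different frequencies.

2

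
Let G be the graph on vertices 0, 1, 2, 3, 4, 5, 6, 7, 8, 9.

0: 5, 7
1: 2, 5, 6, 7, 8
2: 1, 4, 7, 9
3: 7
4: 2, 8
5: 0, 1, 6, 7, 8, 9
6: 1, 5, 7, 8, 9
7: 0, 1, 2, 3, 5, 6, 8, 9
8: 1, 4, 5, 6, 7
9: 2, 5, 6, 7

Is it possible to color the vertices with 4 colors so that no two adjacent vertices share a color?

1, 5, 6, 7, 8 form a clique, so at least 5 colors are needed.
So 4 colors are not enough.

No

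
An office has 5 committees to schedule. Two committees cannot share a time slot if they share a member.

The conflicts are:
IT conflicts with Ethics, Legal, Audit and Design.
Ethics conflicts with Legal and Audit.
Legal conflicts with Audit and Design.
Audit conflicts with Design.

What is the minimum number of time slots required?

IT, Legal, Audit, Design all conflict with each other, so at least 4 time slots are needed.
4 time slots suffice: time slot 1 → {Audit}; time slot 2 → {IT}; time slot 3 → {Legal}; time slot 4 → {Ethics, Design}. Every pair that conflicts lands in different time slots.

4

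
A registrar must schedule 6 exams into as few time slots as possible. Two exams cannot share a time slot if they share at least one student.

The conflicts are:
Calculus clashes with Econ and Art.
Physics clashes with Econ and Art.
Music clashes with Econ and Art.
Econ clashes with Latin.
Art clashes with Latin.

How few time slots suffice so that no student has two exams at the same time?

2

Econ and Latin conflict, so at least 2 time slots are needed.
Using 2 time slots: Calculus=2, Physics=2, Music=2, Econ=1, Art=1, Latin=2. No two conflicting exams share a time slot.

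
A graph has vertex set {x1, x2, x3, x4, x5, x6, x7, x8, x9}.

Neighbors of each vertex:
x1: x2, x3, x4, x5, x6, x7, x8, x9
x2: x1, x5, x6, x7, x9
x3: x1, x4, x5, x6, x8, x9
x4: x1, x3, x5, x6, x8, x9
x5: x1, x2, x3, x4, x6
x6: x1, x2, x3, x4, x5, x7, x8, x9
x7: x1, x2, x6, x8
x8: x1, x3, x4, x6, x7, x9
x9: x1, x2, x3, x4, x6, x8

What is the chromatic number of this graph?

6

x1, x3, x4, x6, x8, x9 are pairwise adjacent (a clique of size 6), so at least 6 colors are needed.
6 colors suffice: color 1 → {x1}; color 2 → {x6}; color 3 → {x5, x7, x9}; color 4 → {x2, x8}; color 5 → {x3}; color 6 → {x4}. No two adjacent vertices share a color.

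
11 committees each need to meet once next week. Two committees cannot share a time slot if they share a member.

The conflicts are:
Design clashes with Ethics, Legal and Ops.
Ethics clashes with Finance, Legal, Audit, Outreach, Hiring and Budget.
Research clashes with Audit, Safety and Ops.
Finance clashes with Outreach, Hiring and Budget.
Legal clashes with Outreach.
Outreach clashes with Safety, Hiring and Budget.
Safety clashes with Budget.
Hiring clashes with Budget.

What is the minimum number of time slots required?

5

Ethics, Finance, Outreach, Hiring, Budget are mutually in conflict, so at least 5 time slots are needed.
5 time slots suffice: time slot 1 → {Ethics, Research}; time slot 2 → {Design, Audit, Outreach}; time slot 3 → {Legal, Ops, Budget}; time slot 4 → {Finance, Safety}; time slot 5 → {Hiring}. Every pair that conflicts lands in different time slots.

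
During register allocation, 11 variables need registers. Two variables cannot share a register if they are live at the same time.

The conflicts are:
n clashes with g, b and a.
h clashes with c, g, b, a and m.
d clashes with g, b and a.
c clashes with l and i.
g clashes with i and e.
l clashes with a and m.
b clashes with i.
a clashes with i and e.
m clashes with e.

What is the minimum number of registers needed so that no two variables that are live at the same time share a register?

2

b and i conflict, so at least 2 registers are needed.
Using 2 registers: n=2, h=2, d=2, c=1, g=1, l=2, b=1, a=1, m=1, i=2, e=2. No two conflicting variables share a register.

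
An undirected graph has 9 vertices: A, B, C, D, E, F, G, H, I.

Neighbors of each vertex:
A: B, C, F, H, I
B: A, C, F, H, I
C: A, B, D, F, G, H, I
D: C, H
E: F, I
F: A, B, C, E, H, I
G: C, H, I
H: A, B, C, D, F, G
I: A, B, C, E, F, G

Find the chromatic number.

5

A, B, C, F, I are mutually adjacent (a clique of size 5), so at least 5 colors are needed.
One proper 5-coloring: A=4, B=5, C=1, D=3, E=1, F=3, G=3, H=2, I=2. Each edge has distinct colors on its endpoints.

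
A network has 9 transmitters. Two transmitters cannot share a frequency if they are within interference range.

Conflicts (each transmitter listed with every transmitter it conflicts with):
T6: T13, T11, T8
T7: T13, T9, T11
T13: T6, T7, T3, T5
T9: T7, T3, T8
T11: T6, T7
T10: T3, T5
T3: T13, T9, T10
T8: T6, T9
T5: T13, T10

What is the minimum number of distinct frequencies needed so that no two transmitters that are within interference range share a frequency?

The cycle T13-T3-T9-T8-T6-T13 has odd length 5, so it cannot be 2-colored; at least 3 frequencies are needed.
A valid assignment using 3 frequencies: T6=2, T7=2, T13=1, T9=1, T11=1, T10=1, T3=2, T8=3, T5=2. Each listed conflict is separated.

3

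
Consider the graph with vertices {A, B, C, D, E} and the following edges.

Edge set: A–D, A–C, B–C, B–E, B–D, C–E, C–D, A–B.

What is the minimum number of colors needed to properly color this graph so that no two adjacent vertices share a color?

4

A, B, C, D form a clique, so at least 4 colors are needed.
4 colors suffice: color 1 → {C}; color 2 → {B}; color 3 → {A, E}; color 4 → {D}. No two adjacent vertices share a color.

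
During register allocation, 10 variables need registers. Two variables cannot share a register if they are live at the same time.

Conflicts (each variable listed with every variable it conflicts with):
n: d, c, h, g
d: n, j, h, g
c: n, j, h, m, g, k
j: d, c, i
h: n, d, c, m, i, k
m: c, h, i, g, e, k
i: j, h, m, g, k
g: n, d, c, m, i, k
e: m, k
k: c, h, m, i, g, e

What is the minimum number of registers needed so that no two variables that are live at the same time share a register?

c, m, g, k pairwise conflict, so at least 4 registers are needed.
A valid assignment using 4 registers: n=2, d=1, c=1, j=2, h=3, m=4, i=1, g=3, e=1, k=2. Each listed conflict is separated.

4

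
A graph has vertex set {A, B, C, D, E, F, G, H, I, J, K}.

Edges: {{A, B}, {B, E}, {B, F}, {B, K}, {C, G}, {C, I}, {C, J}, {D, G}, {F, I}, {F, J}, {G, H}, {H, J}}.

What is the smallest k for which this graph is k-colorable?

B and E are adjacent, so at least 2 colors are needed.
2 colors suffice: color 1 → {B, G, I, J}; color 2 → {A, C, D, E, F, H, K}. No two adjacent vertices share a color.

2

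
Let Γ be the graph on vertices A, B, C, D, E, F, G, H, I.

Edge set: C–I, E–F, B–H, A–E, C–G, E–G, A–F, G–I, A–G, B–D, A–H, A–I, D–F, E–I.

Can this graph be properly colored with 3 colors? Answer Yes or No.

No

A, E, G, I are mutually adjacent (a clique of size 4), so at least 4 colors are needed.
So 3 colors are not enough.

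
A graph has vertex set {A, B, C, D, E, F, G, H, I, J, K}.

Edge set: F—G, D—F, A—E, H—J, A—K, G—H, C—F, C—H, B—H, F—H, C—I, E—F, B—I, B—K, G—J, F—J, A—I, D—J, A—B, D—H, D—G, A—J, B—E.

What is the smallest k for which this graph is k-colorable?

5

D, F, G, H, J form a clique, so at least 5 colors are needed.
A valid assignment using 5 colors: A=red, B=blue, C=yellow, D=yellow, E=green, F=blue, G=purple, H=red, I=green, J=green, K=green. No two adjacent vertices share a color.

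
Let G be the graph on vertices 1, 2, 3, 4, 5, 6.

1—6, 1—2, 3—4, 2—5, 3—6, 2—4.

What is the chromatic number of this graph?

3

The cycle 3-4-2-1-6-3 has odd length 5, so it cannot be 2-colored; at least 3 colors are needed.
3 colors suffice: color a → {2, 3}; color b → {1, 4, 5}; color c → {6}. Every edge joins two different colors.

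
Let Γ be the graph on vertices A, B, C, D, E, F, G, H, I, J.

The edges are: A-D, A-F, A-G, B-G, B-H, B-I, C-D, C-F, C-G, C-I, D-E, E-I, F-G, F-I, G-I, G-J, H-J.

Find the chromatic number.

C, F, G, I are pairwise adjacent (a clique of size 4), so at least 4 colors are needed.
4 colors suffice: color 1 → {D, G, H}; color 2 → {A, I, J}; color 3 → {B, E, F}; color 4 → {C}. Every edge joins two different colors.

4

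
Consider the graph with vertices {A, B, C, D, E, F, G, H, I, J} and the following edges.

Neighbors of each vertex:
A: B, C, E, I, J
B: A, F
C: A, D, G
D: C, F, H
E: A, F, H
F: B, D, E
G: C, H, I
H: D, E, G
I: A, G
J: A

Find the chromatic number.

3

The cycle E-A-I-G-H-E has odd length 5, so it cannot be 2-colored; at least 3 colors are needed.
A valid assignment using 3 colors: A=1, B=2, C=3, D=2, E=2, F=1, G=2, H=1, I=3, J=2. No two adjacent vertices share a color.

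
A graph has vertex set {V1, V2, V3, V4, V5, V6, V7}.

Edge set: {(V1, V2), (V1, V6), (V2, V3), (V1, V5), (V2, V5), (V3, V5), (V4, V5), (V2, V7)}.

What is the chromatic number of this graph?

V1, V2, V5 form a triangle, so at least 3 colors are needed.
A valid assignment using 3 colors: V1=green, V2=red, V3=green, V4=red, V5=blue, V6=red, V7=blue. No two adjacent vertices share a color.

3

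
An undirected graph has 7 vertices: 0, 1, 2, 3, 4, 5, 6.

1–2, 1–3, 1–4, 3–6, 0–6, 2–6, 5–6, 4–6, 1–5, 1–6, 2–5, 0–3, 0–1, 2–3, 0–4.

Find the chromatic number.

1, 2, 3, 6 form a clique, so at least 4 colors are needed.
4 colors suffice: color a → {1}; color b → {6}; color c → {3, 4, 5}; color d → {0, 2}. No two adjacent vertices share a color.

4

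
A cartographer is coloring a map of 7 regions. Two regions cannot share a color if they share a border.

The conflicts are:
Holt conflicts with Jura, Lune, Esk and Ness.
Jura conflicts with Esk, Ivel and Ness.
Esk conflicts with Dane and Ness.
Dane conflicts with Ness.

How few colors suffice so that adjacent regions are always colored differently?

4

Holt, Jura, Esk, Ness pairwise conflict, so at least 4 colors are needed.
4 colors suffice: Holt=2, Jura=1, Lune=1, Esk=3, Dane=1, Ivel=2, Ness=4. Every pair that conflicts lands in different colors.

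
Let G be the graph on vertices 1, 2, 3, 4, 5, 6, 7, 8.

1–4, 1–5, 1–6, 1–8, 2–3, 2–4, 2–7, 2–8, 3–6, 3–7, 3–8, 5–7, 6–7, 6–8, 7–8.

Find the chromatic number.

2, 3, 7, 8 form a clique, so at least 4 colors are needed.
One proper 4-coloring: 1=b, 2=c, 3=d, 4=a, 5=a, 6=c, 7=b, 8=a. Every edge joins two different colors.

4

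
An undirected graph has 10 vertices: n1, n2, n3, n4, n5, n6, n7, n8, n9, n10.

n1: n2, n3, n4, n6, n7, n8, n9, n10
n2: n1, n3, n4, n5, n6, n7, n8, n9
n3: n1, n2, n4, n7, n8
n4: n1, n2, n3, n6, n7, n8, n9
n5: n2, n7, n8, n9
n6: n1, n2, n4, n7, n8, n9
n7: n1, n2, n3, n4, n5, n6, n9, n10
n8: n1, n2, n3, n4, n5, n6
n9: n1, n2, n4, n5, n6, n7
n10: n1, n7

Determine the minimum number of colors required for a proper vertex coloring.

n1, n2, n4, n6, n7, n9 are pairwise adjacent (a clique of size 6), so at least 6 colors are needed.
6 colors suffice: color 1 → {n7, n8}; color 2 → {n1, n5}; color 3 → {n2, n10}; color 4 → {n4}; color 5 → {n3, n9}; color 6 → {n6}. No two adjacent vertices share a color.

6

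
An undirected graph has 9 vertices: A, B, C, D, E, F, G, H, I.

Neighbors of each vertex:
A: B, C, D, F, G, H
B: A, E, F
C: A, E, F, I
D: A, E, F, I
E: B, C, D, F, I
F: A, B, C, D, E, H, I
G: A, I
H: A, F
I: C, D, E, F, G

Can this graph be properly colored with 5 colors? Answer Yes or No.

The chromatic number is 4. D, E, F, I are pairwise adjacent (a clique of size 4), so at least 4 colors are needed.
4 colors suffice: A=2, B=3, C=4, D=4, E=2, F=1, G=1, H=3, I=3.
Since 5 ≥ 4, a proper 5-coloring certainly exists.

Yes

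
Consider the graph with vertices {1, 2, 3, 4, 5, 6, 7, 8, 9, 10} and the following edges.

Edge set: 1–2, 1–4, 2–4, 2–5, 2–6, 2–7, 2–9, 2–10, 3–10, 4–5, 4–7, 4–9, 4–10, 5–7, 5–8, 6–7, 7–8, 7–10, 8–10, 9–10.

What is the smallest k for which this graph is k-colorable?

2, 4, 9, 10 are mutually adjacent (a clique of size 4), so at least 4 colors are needed.
4 colors suffice: color red → {2, 3, 8}; color blue → {1, 5, 6, 10}; color green → {7, 9}; color yellow → {4}. Each edge has distinct colors on its endpoints.

4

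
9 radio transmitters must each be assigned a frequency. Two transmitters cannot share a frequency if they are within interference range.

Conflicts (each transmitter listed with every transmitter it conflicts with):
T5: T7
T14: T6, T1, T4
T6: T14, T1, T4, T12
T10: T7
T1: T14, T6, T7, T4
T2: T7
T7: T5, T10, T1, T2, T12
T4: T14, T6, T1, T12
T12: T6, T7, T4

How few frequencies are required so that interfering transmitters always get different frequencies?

T14, T6, T1, T4 pairwise conflict, so at least 4 frequencies are needed.
Using 4 frequencies: T5=2, T14=4, T6=2, T10=2, T1=3, T2=2, T7=1, T4=1, T12=3. Each listed conflict is separated.

4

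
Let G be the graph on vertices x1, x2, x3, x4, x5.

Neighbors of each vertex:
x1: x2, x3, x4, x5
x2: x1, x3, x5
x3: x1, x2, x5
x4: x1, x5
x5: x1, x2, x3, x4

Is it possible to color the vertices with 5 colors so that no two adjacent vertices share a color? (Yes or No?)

Yes

The chromatic number is 4. x1, x2, x3, x5 are mutually adjacent (a clique of size 4), so at least 4 colors are needed.
4 colors suffice: color R → {x1}; color B → {x5}; color G → {x3, x4}; color Y → {x2}.
Since 5 ≥ 4, a proper 5-coloring certainly exists.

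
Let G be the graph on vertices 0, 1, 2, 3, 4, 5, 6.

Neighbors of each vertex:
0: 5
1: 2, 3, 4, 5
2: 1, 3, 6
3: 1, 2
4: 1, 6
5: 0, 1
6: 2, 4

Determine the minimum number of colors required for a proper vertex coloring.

1, 2, 3 are mutually adjacent, so at least 3 colors are needed.
3 colors suffice: color a → {0, 1, 6}; color b → {2, 4, 5}; color c → {3}. Every edge joins two different colors.

3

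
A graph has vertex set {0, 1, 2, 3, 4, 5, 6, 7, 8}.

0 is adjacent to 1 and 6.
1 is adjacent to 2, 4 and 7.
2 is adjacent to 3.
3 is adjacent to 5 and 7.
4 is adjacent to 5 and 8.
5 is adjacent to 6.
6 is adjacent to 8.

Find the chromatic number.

The cycle 4-1-2-3-5-4 has odd length 5, so it cannot be 2-colored; at least 3 colors are needed.
3 colors suffice: color red → {1, 5, 8}; color blue → {3, 4, 6}; color green → {0, 2, 7}. Every edge joins two different colors.

3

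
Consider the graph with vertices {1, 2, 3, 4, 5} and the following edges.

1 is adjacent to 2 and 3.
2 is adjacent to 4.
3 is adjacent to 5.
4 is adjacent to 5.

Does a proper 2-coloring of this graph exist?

No

The cycle 4-5-3-1-2-4 has odd length 5, so it cannot be 2-colored; at least 3 colors are needed.
So 2 colors are not enough.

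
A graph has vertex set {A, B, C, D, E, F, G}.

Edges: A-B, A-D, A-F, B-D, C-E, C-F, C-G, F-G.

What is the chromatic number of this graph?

C, F, G are pairwise adjacent, so at least 3 colors are needed.
3 colors suffice: color 1 → {D, E, F}; color 2 → {A, C}; color 3 → {B, G}. Each edge has distinct colors on its endpoints.

3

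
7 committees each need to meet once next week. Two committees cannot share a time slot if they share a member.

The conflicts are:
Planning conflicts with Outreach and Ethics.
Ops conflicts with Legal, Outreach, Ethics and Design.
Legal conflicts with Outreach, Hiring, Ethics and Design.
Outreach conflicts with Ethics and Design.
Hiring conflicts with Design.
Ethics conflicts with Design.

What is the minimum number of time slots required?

5

Ops, Legal, Outreach, Ethics, Design are mutually in conflict, so at least 5 time slots are needed.
5 time slots suffice: time slot 1 → {Planning, Design}; time slot 2 → {Legal}; time slot 3 → {Outreach, Hiring}; time slot 4 → {Ethics}; time slot 5 → {Ops}. No two conflicting committees share a time slot.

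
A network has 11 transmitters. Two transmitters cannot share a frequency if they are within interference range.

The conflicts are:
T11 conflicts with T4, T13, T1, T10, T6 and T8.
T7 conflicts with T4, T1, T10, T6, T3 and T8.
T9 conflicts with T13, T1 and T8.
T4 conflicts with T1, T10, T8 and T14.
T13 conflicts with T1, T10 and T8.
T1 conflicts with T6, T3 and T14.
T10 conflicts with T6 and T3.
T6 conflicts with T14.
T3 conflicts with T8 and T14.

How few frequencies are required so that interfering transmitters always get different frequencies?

T11, T4, T1 are mutually in conflict, so at least 3 frequencies are needed.
3 frequencies suffice: T11=3, T7=3, T9=3, T4=2, T13=2, T1=1, T10=1, T6=2, T3=2, T8=1, T14=3. Each listed conflict is separated.

3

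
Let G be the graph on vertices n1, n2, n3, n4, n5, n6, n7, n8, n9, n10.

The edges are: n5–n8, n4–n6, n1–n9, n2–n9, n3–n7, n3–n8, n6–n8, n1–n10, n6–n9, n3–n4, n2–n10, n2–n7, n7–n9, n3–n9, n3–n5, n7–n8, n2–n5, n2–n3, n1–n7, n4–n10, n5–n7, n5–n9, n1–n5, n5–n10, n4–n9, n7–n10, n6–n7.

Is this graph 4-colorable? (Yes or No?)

n2, n3, n5, n7, n9 are mutually adjacent (a clique of size 5), so at least 5 colors are needed.
So 4 colors are not enough.

No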